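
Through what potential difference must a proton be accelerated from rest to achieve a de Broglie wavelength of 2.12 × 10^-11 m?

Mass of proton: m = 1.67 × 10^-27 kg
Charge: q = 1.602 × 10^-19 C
1.83 V

From λ = h/√(2mqV), we solve for V:

λ² = h²/(2mqV)
V = h²/(2mqλ²)
V = (6.626 × 10^-34 J·s)² / (2 × 1.67 × 10^-27 kg × 1.602 × 10^-19 C × (2.12 × 10^-11 m)²)
V = 1.83 V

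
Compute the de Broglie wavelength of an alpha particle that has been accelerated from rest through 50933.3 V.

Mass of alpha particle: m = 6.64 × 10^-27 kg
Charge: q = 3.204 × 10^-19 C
4.50 × 10^-14 m

When a particle is accelerated through voltage V, it gains kinetic energy KE = qV.

The de Broglie wavelength is then λ = h/√(2mqV):

λ = h/√(2mqV)
λ = (6.626 × 10^-34 J·s) / √(2 × 6.64 × 10^-27 kg × 3.204 × 10^-19 C × 50933.3 V)
λ = 4.50 × 10^-14 m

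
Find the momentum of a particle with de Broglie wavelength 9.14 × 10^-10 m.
7.25 × 10^-25 kg·m/s

From the de Broglie relation λ = h/p, we solve for p:

p = h/λ
p = (6.626 × 10^-34 J·s) / (9.14 × 10^-10 m)
p = 7.25 × 10^-25 kg·m/s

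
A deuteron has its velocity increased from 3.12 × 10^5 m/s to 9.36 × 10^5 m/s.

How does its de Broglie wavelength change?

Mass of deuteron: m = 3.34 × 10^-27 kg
The wavelength decreases by a factor of 3.

Using λ = h/(mv):

Initial wavelength: λ₁ = h/(mv₁) = 6.36 × 10^-13 m
Final wavelength: λ₂ = h/(mv₂) = 2.12 × 10^-13 m

Since λ ∝ 1/v, when velocity increases by a factor of 3, the wavelength decreases by a factor of 3.

λ₂/λ₁ = v₁/v₂ = 1/3

The wavelength decreases by a factor of 3.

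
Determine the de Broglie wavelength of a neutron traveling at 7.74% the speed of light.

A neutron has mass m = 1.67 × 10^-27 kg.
1.71 × 10^-14 m

Using the de Broglie relation λ = h/(mv):

v = 7.74% × c = 2.320 × 10^7 m/s

λ = h/(mv)
λ = (6.626 × 10^-34 J·s) / (1.67 × 10^-27 kg × 2.320 × 10^7 m/s)
λ = 1.71 × 10^-14 m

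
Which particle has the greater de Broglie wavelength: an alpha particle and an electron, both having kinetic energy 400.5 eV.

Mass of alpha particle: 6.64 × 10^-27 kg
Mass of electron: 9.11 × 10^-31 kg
The electron has the longer wavelength.

Using λ = h/√(2mKE):

For alpha particle: λ₁ = h/√(2m₁KE) = 7.18 × 10^-13 m
For electron: λ₂ = h/√(2m₂KE) = 6.13 × 10^-11 m

Since λ ∝ 1/√m at constant kinetic energy, the lighter particle has the longer wavelength.

The electron has the longer de Broglie wavelength.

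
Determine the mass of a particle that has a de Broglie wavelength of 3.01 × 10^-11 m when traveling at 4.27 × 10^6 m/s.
5.16 × 10^-30 kg

From the de Broglie relation λ = h/(mv), we solve for m:

m = h/(λv)
m = (6.626 × 10^-34 J·s) / (3.01 × 10^-11 m × 4.27 × 10^6 m/s)
m = 5.16 × 10^-30 kg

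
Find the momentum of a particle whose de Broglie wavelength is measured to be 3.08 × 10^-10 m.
2.15 × 10^-24 kg·m/s

From the de Broglie relation λ = h/p, we solve for p:

p = h/λ
p = (6.626 × 10^-34 J·s) / (3.08 × 10^-10 m)
p = 2.15 × 10^-24 kg·m/s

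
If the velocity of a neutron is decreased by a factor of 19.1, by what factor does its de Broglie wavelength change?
The wavelength increases by a factor of 19.1.

From λ = h/(mv), the wavelength is inversely proportional to velocity:

λ ∝ 1/v

If v → v/19.1, then λ → 19.1λ

When velocity is decreased by a factor of 19.1, the wavelength increases by a factor of 19.1.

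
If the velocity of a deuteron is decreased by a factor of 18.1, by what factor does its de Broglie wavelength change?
The wavelength increases by a factor of 18.1.

From λ = h/(mv), the wavelength is inversely proportional to velocity:

λ ∝ 1/v

If v → v/18.1, then λ → 18.1λ

When velocity is decreased by a factor of 18.1, the wavelength increases by a factor of 18.1.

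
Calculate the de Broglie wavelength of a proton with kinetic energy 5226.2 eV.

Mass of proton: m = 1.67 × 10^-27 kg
3.96 × 10^-13 m

Using λ = h/√(2mKE):

First convert KE to Joules: KE = 5226.2 eV = 8.373 × 10^-16 J

λ = h/√(2mKE)
λ = (6.626 × 10^-34 J·s) / √(2 × 1.67 × 10^-27 kg × 8.373 × 10^-16 J)
λ = 3.96 × 10^-13 m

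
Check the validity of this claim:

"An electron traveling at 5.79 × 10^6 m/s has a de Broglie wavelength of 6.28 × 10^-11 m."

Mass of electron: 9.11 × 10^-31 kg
False

The claim is incorrect.

Using λ = h/(mv):
λ = (6.626 × 10^-34 J·s) / (9.11 × 10^-31 kg × 5.79 × 10^6 m/s)
λ = 1.26 × 10^-10 m

The actual wavelength differs from the claimed 6.28 × 10^-11 m.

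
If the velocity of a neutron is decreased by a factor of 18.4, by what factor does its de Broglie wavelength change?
The wavelength increases by a factor of 18.4.

From λ = h/(mv), the wavelength is inversely proportional to velocity:

λ ∝ 1/v

If v → v/18.4, then λ → 18.4λ

When velocity is decreased by a factor of 18.4, the wavelength increases by a factor of 18.4.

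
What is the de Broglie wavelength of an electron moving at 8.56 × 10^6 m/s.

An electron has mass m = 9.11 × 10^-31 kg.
8.50 × 10^-11 m

Using the de Broglie relation λ = h/(mv):

λ = h/(mv)
λ = (6.626 × 10^-34 J·s) / (9.11 × 10^-31 kg × 8.56 × 10^6 m/s)
λ = 8.50 × 10^-11 m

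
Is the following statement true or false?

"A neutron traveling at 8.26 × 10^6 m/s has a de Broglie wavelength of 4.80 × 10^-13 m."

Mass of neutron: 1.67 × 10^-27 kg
False

The claim is incorrect.

Using λ = h/(mv):
λ = (6.626 × 10^-34 J·s) / (1.67 × 10^-27 kg × 8.26 × 10^6 m/s)
λ = 4.80 × 10^-14 m

The actual wavelength differs from the claimed 4.80 × 10^-13 m.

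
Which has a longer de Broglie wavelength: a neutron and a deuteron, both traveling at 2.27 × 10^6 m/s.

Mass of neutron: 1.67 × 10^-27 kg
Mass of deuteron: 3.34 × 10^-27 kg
The neutron has the longer wavelength.

Using λ = h/(mv), since both particles have the same velocity, the wavelength depends only on mass.

For neutron: λ₁ = h/(m₁v) = 1.75 × 10^-13 m
For deuteron: λ₂ = h/(m₂v) = 8.74 × 10^-14 m

Since λ ∝ 1/m at constant velocity, the lighter particle has the longer wavelength.

The neutron has the longer de Broglie wavelength.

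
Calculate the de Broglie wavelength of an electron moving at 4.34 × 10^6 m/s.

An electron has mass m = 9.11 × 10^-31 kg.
1.68 × 10^-10 m

Using the de Broglie relation λ = h/(mv):

λ = h/(mv)
λ = (6.626 × 10^-34 J·s) / (9.11 × 10^-31 kg × 4.34 × 10^6 m/s)
λ = 1.68 × 10^-10 m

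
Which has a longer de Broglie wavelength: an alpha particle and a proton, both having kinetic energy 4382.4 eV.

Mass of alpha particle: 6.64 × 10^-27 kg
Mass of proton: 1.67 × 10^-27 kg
The proton has the longer wavelength.

Using λ = h/√(2mKE):

For alpha particle: λ₁ = h/√(2m₁KE) = 2.17 × 10^-13 m
For proton: λ₂ = h/√(2m₂KE) = 4.33 × 10^-13 m

Since λ ∝ 1/√m at constant kinetic energy, the lighter particle has the longer wavelength.

The proton has the longer de Broglie wavelength.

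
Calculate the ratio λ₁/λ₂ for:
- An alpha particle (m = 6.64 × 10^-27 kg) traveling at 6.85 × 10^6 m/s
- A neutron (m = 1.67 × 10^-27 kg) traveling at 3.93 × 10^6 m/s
λ₁/λ₂ = 0.144

Using λ = h/(mv):

λ₁ = h/(m₁v₁) = 1.46 × 10^-14 m
λ₂ = h/(m₂v₂) = 1.01 × 10^-13 m

Ratio λ₁/λ₂ = (m₂v₂)/(m₁v₁)
         = (1.67 × 10^-27 kg × 3.93 × 10^6 m/s) / (6.64 × 10^-27 kg × 6.85 × 10^6 m/s)
         = 0.144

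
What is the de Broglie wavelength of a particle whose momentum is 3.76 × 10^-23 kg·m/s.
1.76 × 10^-11 m

Using the de Broglie relation λ = h/p:

λ = h/p
λ = (6.626 × 10^-34 J·s) / (3.76 × 10^-23 kg·m/s)
λ = 1.76 × 10^-11 m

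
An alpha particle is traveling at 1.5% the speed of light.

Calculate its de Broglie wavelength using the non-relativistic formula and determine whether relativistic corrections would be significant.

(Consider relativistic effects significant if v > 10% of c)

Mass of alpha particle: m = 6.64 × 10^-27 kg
No, relativistic corrections are not needed.

Using the non-relativistic de Broglie formula λ = h/(mv):

v = 1.5% × c = 4.497 × 10^6 m/s

λ = h/(mv)
λ = (6.626 × 10^-34 J·s) / (6.64 × 10^-27 kg × 4.497 × 10^6 m/s)
λ = 2.22 × 10^-14 m

Since v = 1.5% of c < 10% of c, relativistic corrections are NOT significant and this non-relativistic result is a good approximation.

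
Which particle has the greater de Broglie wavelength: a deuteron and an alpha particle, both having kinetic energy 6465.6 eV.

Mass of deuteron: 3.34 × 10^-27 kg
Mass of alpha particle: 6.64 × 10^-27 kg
The deuteron has the longer wavelength.

Using λ = h/√(2mKE):

For deuteron: λ₁ = h/√(2m₁KE) = 2.52 × 10^-13 m
For alpha particle: λ₂ = h/√(2m₂KE) = 1.79 × 10^-13 m

Since λ ∝ 1/√m at constant kinetic energy, the lighter particle has the longer wavelength.

The deuteron has the longer de Broglie wavelength.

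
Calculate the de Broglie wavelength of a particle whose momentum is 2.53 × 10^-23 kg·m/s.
2.62 × 10^-11 m

Using the de Broglie relation λ = h/p:

λ = h/p
λ = (6.626 × 10^-34 J·s) / (2.53 × 10^-23 kg·m/s)
λ = 2.62 × 10^-11 m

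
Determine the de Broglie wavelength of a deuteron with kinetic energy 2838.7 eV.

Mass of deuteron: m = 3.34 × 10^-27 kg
3.80 × 10^-13 m

Using λ = h/√(2mKE):

First convert KE to Joules: KE = 2838.7 eV = 4.548 × 10^-16 J

λ = h/√(2mKE)
λ = (6.626 × 10^-34 J·s) / √(2 × 3.34 × 10^-27 kg × 4.548 × 10^-16 J)
λ = 3.80 × 10^-13 m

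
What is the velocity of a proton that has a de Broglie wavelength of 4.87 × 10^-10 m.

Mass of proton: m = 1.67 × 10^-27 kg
8.15 × 10^2 m/s

From the de Broglie relation λ = h/(mv), we solve for v:

v = h/(mλ)
v = (6.626 × 10^-34 J·s) / (1.67 × 10^-27 kg × 4.87 × 10^-10 m)
v = 8.15 × 10^2 m/s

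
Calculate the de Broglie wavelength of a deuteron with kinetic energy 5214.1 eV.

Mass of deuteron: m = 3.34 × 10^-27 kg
2.80 × 10^-13 m

Using λ = h/√(2mKE):

First convert KE to Joules: KE = 5214.1 eV = 8.354 × 10^-16 J

λ = h/√(2mKE)
λ = (6.626 × 10^-34 J·s) / √(2 × 3.34 × 10^-27 kg × 8.354 × 10^-16 J)
λ = 2.80 × 10^-13 m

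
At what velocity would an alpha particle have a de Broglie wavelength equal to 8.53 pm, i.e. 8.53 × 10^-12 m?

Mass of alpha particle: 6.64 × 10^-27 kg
1.17 × 10^4 m/s

From λ = h/(mv), solve for v:

v = h/(mλ)
v = (6.626 × 10^-34 J·s) / (6.64 × 10^-27 kg × 8.53 × 10^-12 m)
v = 1.17 × 10^4 m/s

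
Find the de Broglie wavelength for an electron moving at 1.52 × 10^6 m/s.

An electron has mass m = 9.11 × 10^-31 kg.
4.79 × 10^-10 m

Using the de Broglie relation λ = h/(mv):

λ = h/(mv)
λ = (6.626 × 10^-34 J·s) / (9.11 × 10^-31 kg × 1.52 × 10^6 m/s)
λ = 4.79 × 10^-10 m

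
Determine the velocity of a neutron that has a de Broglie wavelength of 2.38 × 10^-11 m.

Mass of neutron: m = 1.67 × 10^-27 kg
1.67 × 10^4 m/s

From the de Broglie relation λ = h/(mv), we solve for v:

v = h/(mλ)
v = (6.626 × 10^-34 J·s) / (1.67 × 10^-27 kg × 2.38 × 10^-11 m)
v = 1.67 × 10^4 m/s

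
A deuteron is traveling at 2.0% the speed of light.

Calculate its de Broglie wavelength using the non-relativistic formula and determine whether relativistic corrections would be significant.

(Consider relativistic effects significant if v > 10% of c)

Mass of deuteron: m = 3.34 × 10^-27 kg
No, relativistic corrections are not needed.

Using the non-relativistic de Broglie formula λ = h/(mv):

v = 2.0% × c = 5.996 × 10^6 m/s

λ = h/(mv)
λ = (6.626 × 10^-34 J·s) / (3.34 × 10^-27 kg × 5.996 × 10^6 m/s)
λ = 3.31 × 10^-14 m

Since v = 2.0% of c < 10% of c, relativistic corrections are NOT significant and this non-relativistic result is a good approximation.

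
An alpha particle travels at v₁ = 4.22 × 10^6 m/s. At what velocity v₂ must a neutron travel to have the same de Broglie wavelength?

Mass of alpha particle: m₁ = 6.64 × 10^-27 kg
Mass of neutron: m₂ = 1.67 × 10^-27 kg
v₂ = 1.68 × 10^7 m/s

For equal de Broglie wavelengths: λ₁ = λ₂

h/(m₁v₁) = h/(m₂v₂)
m₁v₁ = m₂v₂
v₂ = v₁ · (m₁/m₂)

v₂ = 4.22 × 10^6 m/s × (6.64 × 10^-27 kg / 1.67 × 10^-27 kg)
v₂ = 1.68 × 10^7 m/s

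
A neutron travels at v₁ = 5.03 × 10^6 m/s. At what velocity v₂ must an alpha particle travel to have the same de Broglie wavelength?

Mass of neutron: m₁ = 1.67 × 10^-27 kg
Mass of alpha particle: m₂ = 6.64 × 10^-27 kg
v₂ = 1.27 × 10^6 m/s

For equal de Broglie wavelengths: λ₁ = λ₂

h/(m₁v₁) = h/(m₂v₂)
m₁v₁ = m₂v₂
v₂ = v₁ · (m₁/m₂)

v₂ = 5.03 × 10^6 m/s × (1.67 × 10^-27 kg / 6.64 × 10^-27 kg)
v₂ = 1.27 × 10^6 m/s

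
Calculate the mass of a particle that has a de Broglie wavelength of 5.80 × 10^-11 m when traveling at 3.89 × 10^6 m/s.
2.94 × 10^-30 kg

From the de Broglie relation λ = h/(mv), we solve for m:

m = h/(λv)
m = (6.626 × 10^-34 J·s) / (5.80 × 10^-11 m × 3.89 × 10^6 m/s)
m = 2.94 × 10^-30 kg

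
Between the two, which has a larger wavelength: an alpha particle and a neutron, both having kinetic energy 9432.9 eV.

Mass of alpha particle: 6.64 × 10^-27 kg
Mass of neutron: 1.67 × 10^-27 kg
The neutron has the longer wavelength.

Using λ = h/√(2mKE):

For alpha particle: λ₁ = h/√(2m₁KE) = 1.48 × 10^-13 m
For neutron: λ₂ = h/√(2m₂KE) = 2.95 × 10^-13 m

Since λ ∝ 1/√m at constant kinetic energy, the lighter particle has the longer wavelength.

The neutron has the longer de Broglie wavelength.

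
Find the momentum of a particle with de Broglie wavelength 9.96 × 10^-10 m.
6.65 × 10^-25 kg·m/s

From the de Broglie relation λ = h/p, we solve for p:

p = h/λ
p = (6.626 × 10^-34 J·s) / (9.96 × 10^-10 m)
p = 6.65 × 10^-25 kg·m/s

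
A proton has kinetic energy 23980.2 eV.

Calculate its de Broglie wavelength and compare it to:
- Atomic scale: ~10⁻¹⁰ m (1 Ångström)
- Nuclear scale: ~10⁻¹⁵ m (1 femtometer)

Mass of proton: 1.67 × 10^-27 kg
λ = 1.85 × 10^-13 m, which is between nuclear and atomic scales.

Using λ = h/√(2mKE):

KE = 23980.2 eV = 3.842 × 10^-15 J

λ = h/√(2mKE)
λ = (6.626 × 10^-34 J·s) / √(2 × 1.67 × 10^-27 kg × 3.842 × 10^-15 J)
λ = 1.85 × 10^-13 m

Comparison:
- Atomic scale (10⁻¹⁰ m): λ is 0.0018× this size
- Nuclear scale (10⁻¹⁵ m): λ is 1.8e+02× this size

The wavelength is between nuclear and atomic scales.

This wavelength is appropriate for probing atomic structure but too large for nuclear physics experiments.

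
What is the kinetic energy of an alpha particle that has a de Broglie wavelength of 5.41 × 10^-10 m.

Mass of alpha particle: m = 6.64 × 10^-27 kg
1.13 × 10^-22 J (or 7.05 × 10^-4 eV)

From λ = h/√(2mKE), we solve for KE:

λ² = h²/(2mKE)
KE = h²/(2mλ²)
KE = (6.626 × 10^-34 J·s)² / (2 × 6.64 × 10^-27 kg × (5.41 × 10^-10 m)²)
KE = 1.13 × 10^-22 J
KE = 7.05 × 10^-4 eV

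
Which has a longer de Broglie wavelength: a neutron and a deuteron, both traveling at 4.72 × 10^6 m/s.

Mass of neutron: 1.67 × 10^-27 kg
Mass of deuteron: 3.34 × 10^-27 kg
The neutron has the longer wavelength.

Using λ = h/(mv), since both particles have the same velocity, the wavelength depends only on mass.

For neutron: λ₁ = h/(m₁v) = 8.41 × 10^-14 m
For deuteron: λ₂ = h/(m₂v) = 4.20 × 10^-14 m

Since λ ∝ 1/m at constant velocity, the lighter particle has the longer wavelength.

The neutron has the longer de Broglie wavelength.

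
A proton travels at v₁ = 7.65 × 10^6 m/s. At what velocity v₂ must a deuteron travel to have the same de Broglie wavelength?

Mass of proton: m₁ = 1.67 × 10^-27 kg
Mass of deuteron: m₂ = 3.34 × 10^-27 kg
v₂ = 3.82 × 10^6 m/s

For equal de Broglie wavelengths: λ₁ = λ₂

h/(m₁v₁) = h/(m₂v₂)
m₁v₁ = m₂v₂
v₂ = v₁ · (m₁/m₂)

v₂ = 7.65 × 10^6 m/s × (1.67 × 10^-27 kg / 3.34 × 10^-27 kg)
v₂ = 3.82 × 10^6 m/s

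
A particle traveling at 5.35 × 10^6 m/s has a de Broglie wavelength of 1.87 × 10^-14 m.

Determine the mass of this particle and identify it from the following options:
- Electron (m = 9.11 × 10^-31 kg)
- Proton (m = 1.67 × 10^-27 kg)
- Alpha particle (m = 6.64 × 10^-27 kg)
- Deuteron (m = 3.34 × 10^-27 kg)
The particle is an alpha particle.

From λ = h/(mv), solve for mass:

m = h/(λv)
m = (6.626 × 10^-34 J·s) / (1.87 × 10^-14 m × 5.35 × 10^6 m/s)
m = 6.62 × 10^-27 kg

Comparing with the listed masses, this is closest to an alpha particle.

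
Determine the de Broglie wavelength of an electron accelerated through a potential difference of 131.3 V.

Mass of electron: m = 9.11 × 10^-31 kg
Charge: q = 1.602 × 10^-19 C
1.07 × 10^-10 m

When a particle is accelerated through voltage V, it gains kinetic energy KE = qV.

The de Broglie wavelength is then λ = h/√(2mqV):

λ = h/√(2mqV)
λ = (6.626 × 10^-34 J·s) / √(2 × 9.11 × 10^-31 kg × 1.602 × 10^-19 C × 131.3 V)
λ = 1.07 × 10^-10 m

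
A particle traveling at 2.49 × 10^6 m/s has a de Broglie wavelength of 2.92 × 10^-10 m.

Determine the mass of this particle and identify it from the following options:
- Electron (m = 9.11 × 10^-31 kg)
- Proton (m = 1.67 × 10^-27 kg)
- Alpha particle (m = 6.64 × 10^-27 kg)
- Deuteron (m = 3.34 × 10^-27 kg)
The particle is an electron.

From λ = h/(mv), solve for mass:

m = h/(λv)
m = (6.626 × 10^-34 J·s) / (2.92 × 10^-10 m × 2.49 × 10^6 m/s)
m = 9.11 × 10^-31 kg

Comparing with the listed masses, this is closest to an electron.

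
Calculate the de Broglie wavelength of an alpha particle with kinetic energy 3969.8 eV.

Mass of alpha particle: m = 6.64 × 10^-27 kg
2.28 × 10^-13 m

Using λ = h/√(2mKE):

First convert KE to Joules: KE = 3969.8 eV = 6.360 × 10^-16 J

λ = h/√(2mKE)
λ = (6.626 × 10^-34 J·s) / √(2 × 6.64 × 10^-27 kg × 6.360 × 10^-16 J)
λ = 2.28 × 10^-13 m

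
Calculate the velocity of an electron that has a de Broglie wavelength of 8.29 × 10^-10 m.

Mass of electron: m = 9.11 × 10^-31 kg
8.77 × 10^5 m/s

From the de Broglie relation λ = h/(mv), we solve for v:

v = h/(mλ)
v = (6.626 × 10^-34 J·s) / (9.11 × 10^-31 kg × 8.29 × 10^-10 m)
v = 8.77 × 10^5 m/s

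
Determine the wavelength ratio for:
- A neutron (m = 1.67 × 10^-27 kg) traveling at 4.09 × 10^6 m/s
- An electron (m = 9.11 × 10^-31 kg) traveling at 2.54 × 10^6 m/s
λ₁/λ₂ = 3.39 × 10^-4

Using λ = h/(mv):

λ₁ = h/(m₁v₁) = 9.70 × 10^-14 m
λ₂ = h/(m₂v₂) = 2.86 × 10^-10 m

Ratio λ₁/λ₂ = (m₂v₂)/(m₁v₁)
         = (9.11 × 10^-31 kg × 2.54 × 10^6 m/s) / (1.67 × 10^-27 kg × 4.09 × 10^6 m/s)
         = 3.39 × 10^-4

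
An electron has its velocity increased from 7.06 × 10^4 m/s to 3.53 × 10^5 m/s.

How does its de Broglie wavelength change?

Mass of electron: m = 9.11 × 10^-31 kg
The wavelength decreases by a factor of 5.

Using λ = h/(mv):

Initial wavelength: λ₁ = h/(mv₁) = 1.03 × 10^-8 m
Final wavelength: λ₂ = h/(mv₂) = 2.06 × 10^-9 m

Since λ ∝ 1/v, when velocity increases by a factor of 5, the wavelength decreases by a factor of 5.

λ₂/λ₁ = v₁/v₂ = 1/5

The wavelength decreases by a factor of 5.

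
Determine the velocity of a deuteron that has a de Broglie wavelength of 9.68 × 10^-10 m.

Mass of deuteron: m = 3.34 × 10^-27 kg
2.05 × 10^2 m/s

From the de Broglie relation λ = h/(mv), we solve for v:

v = h/(mλ)
v = (6.626 × 10^-34 J·s) / (3.34 × 10^-27 kg × 9.68 × 10^-10 m)
v = 2.05 × 10^2 m/s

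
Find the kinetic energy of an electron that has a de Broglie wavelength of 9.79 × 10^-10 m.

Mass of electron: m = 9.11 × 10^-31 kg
2.51 × 10^-19 J (or 1.57 eV)

From λ = h/√(2mKE), we solve for KE:

λ² = h²/(2mKE)
KE = h²/(2mλ²)
KE = (6.626 × 10^-34 J·s)² / (2 × 9.11 × 10^-31 kg × (9.79 × 10^-10 m)²)
KE = 2.51 × 10^-19 J
KE = 1.57 eV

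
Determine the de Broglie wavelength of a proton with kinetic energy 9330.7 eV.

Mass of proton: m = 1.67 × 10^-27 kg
2.97 × 10^-13 m

Using λ = h/√(2mKE):

First convert KE to Joules: KE = 9330.7 eV = 1.495 × 10^-15 J

λ = h/√(2mKE)
λ = (6.626 × 10^-34 J·s) / √(2 × 1.67 × 10^-27 kg × 1.495 × 10^-15 J)
λ = 2.97 × 10^-13 m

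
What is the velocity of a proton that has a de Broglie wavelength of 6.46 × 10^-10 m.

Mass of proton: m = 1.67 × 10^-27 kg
6.14 × 10^2 m/s

From the de Broglie relation λ = h/(mv), we solve for v:

v = h/(mλ)
v = (6.626 × 10^-34 J·s) / (1.67 × 10^-27 kg × 6.46 × 10^-10 m)
v = 6.14 × 10^2 m/s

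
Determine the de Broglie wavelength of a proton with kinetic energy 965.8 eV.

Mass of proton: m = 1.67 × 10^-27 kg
9.22 × 10^-13 m

Using λ = h/√(2mKE):

First convert KE to Joules: KE = 965.8 eV = 1.547 × 10^-16 J

λ = h/√(2mKE)
λ = (6.626 × 10^-34 J·s) / √(2 × 1.67 × 10^-27 kg × 1.547 × 10^-16 J)
λ = 9.22 × 10^-13 m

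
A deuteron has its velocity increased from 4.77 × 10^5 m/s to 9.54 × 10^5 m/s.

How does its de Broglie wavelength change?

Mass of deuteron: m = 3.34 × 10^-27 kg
The wavelength decreases by a factor of 2.

Using λ = h/(mv):

Initial wavelength: λ₁ = h/(mv₁) = 4.16 × 10^-13 m
Final wavelength: λ₂ = h/(mv₂) = 2.08 × 10^-13 m

Since λ ∝ 1/v, when velocity increases by a factor of 2, the wavelength decreases by a factor of 2.

λ₂/λ₁ = v₁/v₂ = 1/2

The wavelength decreases by a factor of 2.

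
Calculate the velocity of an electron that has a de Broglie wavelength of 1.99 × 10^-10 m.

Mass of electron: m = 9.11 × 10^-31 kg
3.65 × 10^6 m/s

From the de Broglie relation λ = h/(mv), we solve for v:

v = h/(mλ)
v = (6.626 × 10^-34 J·s) / (9.11 × 10^-31 kg × 1.99 × 10^-10 m)
v = 3.65 × 10^6 m/s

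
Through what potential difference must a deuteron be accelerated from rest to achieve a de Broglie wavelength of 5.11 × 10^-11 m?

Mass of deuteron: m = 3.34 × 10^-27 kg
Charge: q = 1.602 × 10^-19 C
1.57 × 10^-1 V

From λ = h/√(2mqV), we solve for V:

λ² = h²/(2mqV)
V = h²/(2mqλ²)
V = (6.626 × 10^-34 J·s)² / (2 × 3.34 × 10^-27 kg × 1.602 × 10^-19 C × (5.11 × 10^-11 m)²)
V = 1.57 × 10^-1 V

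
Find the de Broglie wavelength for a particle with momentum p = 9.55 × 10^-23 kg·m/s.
6.94 × 10^-12 m

Using the de Broglie relation λ = h/p:

λ = h/p
λ = (6.626 × 10^-34 J·s) / (9.55 × 10^-23 kg·m/s)
λ = 6.94 × 10^-12 m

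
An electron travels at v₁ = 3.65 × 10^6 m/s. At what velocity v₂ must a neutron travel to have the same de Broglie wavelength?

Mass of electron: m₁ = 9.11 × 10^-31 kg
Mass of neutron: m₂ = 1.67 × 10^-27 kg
v₂ = 1.99 × 10^3 m/s

For equal de Broglie wavelengths: λ₁ = λ₂

h/(m₁v₁) = h/(m₂v₂)
m₁v₁ = m₂v₂
v₂ = v₁ · (m₁/m₂)

v₂ = 3.65 × 10^6 m/s × (9.11 × 10^-31 kg / 1.67 × 10^-27 kg)
v₂ = 1.99 × 10^3 m/s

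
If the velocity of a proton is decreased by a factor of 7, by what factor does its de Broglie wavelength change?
The wavelength increases by a factor of 7.

From λ = h/(mv), the wavelength is inversely proportional to velocity:

λ ∝ 1/v

If v → v/7, then λ → 7λ

When velocity is decreased by a factor of 7, the wavelength increases by a factor of 7.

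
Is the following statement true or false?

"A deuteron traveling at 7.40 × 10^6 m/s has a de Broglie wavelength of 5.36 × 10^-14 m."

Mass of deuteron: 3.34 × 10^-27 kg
False

The claim is incorrect.

Using λ = h/(mv):
λ = (6.626 × 10^-34 J·s) / (3.34 × 10^-27 kg × 7.40 × 10^6 m/s)
λ = 2.68 × 10^-14 m

The actual wavelength differs from the claimed 5.36 × 10^-14 m.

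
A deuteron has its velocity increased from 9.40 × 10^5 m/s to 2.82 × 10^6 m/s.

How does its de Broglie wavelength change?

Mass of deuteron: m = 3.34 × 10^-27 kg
The wavelength decreases by a factor of 3.

Using λ = h/(mv):

Initial wavelength: λ₁ = h/(mv₁) = 2.11 × 10^-13 m
Final wavelength: λ₂ = h/(mv₂) = 7.03 × 10^-14 m

Since λ ∝ 1/v, when velocity increases by a factor of 3, the wavelength decreases by a factor of 3.

λ₂/λ₁ = v₁/v₂ = 1/3

The wavelength decreases by a factor of 3.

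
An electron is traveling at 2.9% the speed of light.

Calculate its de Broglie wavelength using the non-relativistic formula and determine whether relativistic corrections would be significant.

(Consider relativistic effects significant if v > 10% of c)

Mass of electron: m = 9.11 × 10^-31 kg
No, relativistic corrections are not needed.

Using the non-relativistic de Broglie formula λ = h/(mv):

v = 2.9% × c = 8.694 × 10^6 m/s

λ = h/(mv)
λ = (6.626 × 10^-34 J·s) / (9.11 × 10^-31 kg × 8.694 × 10^6 m/s)
λ = 8.37 × 10^-11 m

Since v = 2.9% of c < 10% of c, relativistic corrections are NOT significant and this non-relativistic result is a good approximation.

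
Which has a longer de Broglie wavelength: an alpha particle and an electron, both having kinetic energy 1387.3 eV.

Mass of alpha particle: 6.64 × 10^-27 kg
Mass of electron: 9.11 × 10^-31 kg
The electron has the longer wavelength.

Using λ = h/√(2mKE):

For alpha particle: λ₁ = h/√(2m₁KE) = 3.86 × 10^-13 m
For electron: λ₂ = h/√(2m₂KE) = 3.29 × 10^-11 m

Since λ ∝ 1/√m at constant kinetic energy, the lighter particle has the longer wavelength.

The electron has the longer de Broglie wavelength.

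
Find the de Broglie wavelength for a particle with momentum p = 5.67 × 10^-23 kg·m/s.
1.17 × 10^-11 m

Using the de Broglie relation λ = h/p:

λ = h/p
λ = (6.626 × 10^-34 J·s) / (5.67 × 10^-23 kg·m/s)
λ = 1.17 × 10^-11 m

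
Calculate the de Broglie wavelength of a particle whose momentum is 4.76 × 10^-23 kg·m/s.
1.39 × 10^-11 m

Using the de Broglie relation λ = h/p:

λ = h/p
λ = (6.626 × 10^-34 J·s) / (4.76 × 10^-23 kg·m/s)
λ = 1.39 × 10^-11 m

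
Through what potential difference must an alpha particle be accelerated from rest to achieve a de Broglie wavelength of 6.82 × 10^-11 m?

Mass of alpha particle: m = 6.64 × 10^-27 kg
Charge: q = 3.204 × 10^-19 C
2.22 × 10^-2 V

From λ = h/√(2mqV), we solve for V:

λ² = h²/(2mqV)
V = h²/(2mqλ²)
V = (6.626 × 10^-34 J·s)² / (2 × 6.64 × 10^-27 kg × 3.204 × 10^-19 C × (6.82 × 10^-11 m)²)
V = 2.22 × 10^-2 V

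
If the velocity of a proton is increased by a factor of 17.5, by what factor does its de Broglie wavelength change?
The wavelength decreases by a factor of 17.5.

From λ = h/(mv), the wavelength is inversely proportional to velocity:

λ ∝ 1/v

If v → 17.5v, then λ → λ/17.5

When velocity is increased by a factor of 17.5, the wavelength decreases by a factor of 17.5.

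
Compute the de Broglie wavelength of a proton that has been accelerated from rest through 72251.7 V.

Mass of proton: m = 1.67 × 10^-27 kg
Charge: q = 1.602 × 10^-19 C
1.07 × 10^-13 m

When a particle is accelerated through voltage V, it gains kinetic energy KE = qV.

The de Broglie wavelength is then λ = h/√(2mqV):

λ = h/√(2mqV)
λ = (6.626 × 10^-34 J·s) / √(2 × 1.67 × 10^-27 kg × 1.602 × 10^-19 C × 72251.7 V)
λ = 1.07 × 10^-13 m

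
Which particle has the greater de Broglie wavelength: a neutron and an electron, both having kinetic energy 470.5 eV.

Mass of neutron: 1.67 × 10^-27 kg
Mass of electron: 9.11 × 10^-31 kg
The electron has the longer wavelength.

Using λ = h/√(2mKE):

For neutron: λ₁ = h/√(2m₁KE) = 1.32 × 10^-12 m
For electron: λ₂ = h/√(2m₂KE) = 5.65 × 10^-11 m

Since λ ∝ 1/√m at constant kinetic energy, the lighter particle has the longer wavelength.

The electron has the longer de Broglie wavelength.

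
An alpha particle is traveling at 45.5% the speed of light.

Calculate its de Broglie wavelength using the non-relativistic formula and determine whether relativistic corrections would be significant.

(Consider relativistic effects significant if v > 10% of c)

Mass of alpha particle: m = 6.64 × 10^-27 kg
Yes, relativistic corrections are needed.

Using the non-relativistic de Broglie formula λ = h/(mv):

v = 45.5% × c = 1.364 × 10^8 m/s

λ = h/(mv)
λ = (6.626 × 10^-34 J·s) / (6.64 × 10^-27 kg × 1.364 × 10^8 m/s)
λ = 7.32 × 10^-16 m

Since v = 45.5% of c > 10% of c, relativistic corrections ARE significant and the actual wavelength would differ from this non-relativistic estimate.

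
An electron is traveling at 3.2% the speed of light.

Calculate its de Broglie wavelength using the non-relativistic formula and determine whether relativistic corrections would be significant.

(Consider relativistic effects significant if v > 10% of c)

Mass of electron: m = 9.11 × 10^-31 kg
No, relativistic corrections are not needed.

Using the non-relativistic de Broglie formula λ = h/(mv):

v = 3.2% × c = 9.593 × 10^6 m/s

λ = h/(mv)
λ = (6.626 × 10^-34 J·s) / (9.11 × 10^-31 kg × 9.593 × 10^6 m/s)
λ = 7.58 × 10^-11 m

Since v = 3.2% of c < 10% of c, relativistic corrections are NOT significant and this non-relativistic result is a good approximation.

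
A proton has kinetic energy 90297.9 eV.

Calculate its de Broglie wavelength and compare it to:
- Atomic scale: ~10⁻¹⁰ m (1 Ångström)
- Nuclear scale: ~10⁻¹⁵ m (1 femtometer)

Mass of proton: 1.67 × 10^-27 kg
λ = 9.53 × 10^-14 m, which is between nuclear and atomic scales.

Using λ = h/√(2mKE):

KE = 90297.9 eV = 1.447 × 10^-14 J

λ = h/√(2mKE)
λ = (6.626 × 10^-34 J·s) / √(2 × 1.67 × 10^-27 kg × 1.447 × 10^-14 J)
λ = 9.53 × 10^-14 m

Comparison:
- Atomic scale (10⁻¹⁰ m): λ is 0.00095× this size
- Nuclear scale (10⁻¹⁵ m): λ is 95× this size

The wavelength is between nuclear and atomic scales.

This wavelength is appropriate for probing atomic structure but too large for nuclear physics experiments.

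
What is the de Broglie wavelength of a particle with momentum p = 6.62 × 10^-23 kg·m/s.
1.00 × 10^-11 m

Using the de Broglie relation λ = h/p:

λ = h/p
λ = (6.626 × 10^-34 J·s) / (6.62 × 10^-23 kg·m/s)
λ = 1.00 × 10^-11 m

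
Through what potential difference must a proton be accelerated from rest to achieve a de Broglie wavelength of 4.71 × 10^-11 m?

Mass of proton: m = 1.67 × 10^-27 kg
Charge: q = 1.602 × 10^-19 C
3.70 × 10^-1 V

From λ = h/√(2mqV), we solve for V:

λ² = h²/(2mqV)
V = h²/(2mqλ²)
V = (6.626 × 10^-34 J·s)² / (2 × 1.67 × 10^-27 kg × 1.602 × 10^-19 C × (4.71 × 10^-11 m)²)
V = 3.70 × 10^-1 V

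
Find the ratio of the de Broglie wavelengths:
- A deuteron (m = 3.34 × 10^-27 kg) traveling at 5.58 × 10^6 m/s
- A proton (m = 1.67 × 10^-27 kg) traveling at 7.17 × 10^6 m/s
λ₁/λ₂ = 0.642

Using λ = h/(mv):

λ₁ = h/(m₁v₁) = 3.56 × 10^-14 m
λ₂ = h/(m₂v₂) = 5.53 × 10^-14 m

Ratio λ₁/λ₂ = (m₂v₂)/(m₁v₁)
         = (1.67 × 10^-27 kg × 7.17 × 10^6 m/s) / (3.34 × 10^-27 kg × 5.58 × 10^6 m/s)
         = 0.642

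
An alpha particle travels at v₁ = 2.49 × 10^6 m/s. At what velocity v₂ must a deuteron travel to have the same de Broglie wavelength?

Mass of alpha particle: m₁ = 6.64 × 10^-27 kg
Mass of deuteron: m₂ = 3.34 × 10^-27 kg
v₂ = 4.95 × 10^6 m/s

For equal de Broglie wavelengths: λ₁ = λ₂

h/(m₁v₁) = h/(m₂v₂)
m₁v₁ = m₂v₂
v₂ = v₁ · (m₁/m₂)

v₂ = 2.49 × 10^6 m/s × (6.64 × 10^-27 kg / 3.34 × 10^-27 kg)
v₂ = 4.95 × 10^6 m/s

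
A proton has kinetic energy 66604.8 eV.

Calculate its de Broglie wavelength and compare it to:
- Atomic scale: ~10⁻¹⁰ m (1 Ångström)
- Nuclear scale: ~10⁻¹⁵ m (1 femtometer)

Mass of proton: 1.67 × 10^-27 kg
λ = 1.11 × 10^-13 m, which is between nuclear and atomic scales.

Using λ = h/√(2mKE):

KE = 66604.8 eV = 1.067 × 10^-14 J

λ = h/√(2mKE)
λ = (6.626 × 10^-34 J·s) / √(2 × 1.67 × 10^-27 kg × 1.067 × 10^-14 J)
λ = 1.11 × 10^-13 m

Comparison:
- Atomic scale (10⁻¹⁰ m): λ is 0.0011× this size
- Nuclear scale (10⁻¹⁵ m): λ is 1.1e+02× this size

The wavelength is between nuclear and atomic scales.

This wavelength is appropriate for probing atomic structure but too large for nuclear physics experiments.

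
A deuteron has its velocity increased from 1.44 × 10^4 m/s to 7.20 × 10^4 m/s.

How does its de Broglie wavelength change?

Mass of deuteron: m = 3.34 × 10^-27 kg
The wavelength decreases by a factor of 5.

Using λ = h/(mv):

Initial wavelength: λ₁ = h/(mv₁) = 1.38 × 10^-11 m
Final wavelength: λ₂ = h/(mv₂) = 2.76 × 10^-12 m

Since λ ∝ 1/v, when velocity increases by a factor of 5, the wavelength decreases by a factor of 5.

λ₂/λ₁ = v₁/v₂ = 1/5

The wavelength decreases by a factor of 5.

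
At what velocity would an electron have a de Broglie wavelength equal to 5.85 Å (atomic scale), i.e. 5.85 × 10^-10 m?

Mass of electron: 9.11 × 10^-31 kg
1.24 × 10^6 m/s

From λ = h/(mv), solve for v:

v = h/(mλ)
v = (6.626 × 10^-34 J·s) / (9.11 × 10^-31 kg × 5.85 × 10^-10 m)
v = 1.24 × 10^6 m/s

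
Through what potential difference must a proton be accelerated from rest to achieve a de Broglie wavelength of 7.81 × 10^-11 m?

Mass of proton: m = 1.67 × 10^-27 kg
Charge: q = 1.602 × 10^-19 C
1.35 × 10^-1 V

From λ = h/√(2mqV), we solve for V:

λ² = h²/(2mqV)
V = h²/(2mqλ²)
V = (6.626 × 10^-34 J·s)² / (2 × 1.67 × 10^-27 kg × 1.602 × 10^-19 C × (7.81 × 10^-11 m)²)
V = 1.35 × 10^-1 V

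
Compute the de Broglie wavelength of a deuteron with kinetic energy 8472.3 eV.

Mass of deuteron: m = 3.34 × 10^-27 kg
2.20 × 10^-13 m

Using λ = h/√(2mKE):

First convert KE to Joules: KE = 8472.3 eV = 1.357 × 10^-15 J

λ = h/√(2mKE)
λ = (6.626 × 10^-34 J·s) / √(2 × 3.34 × 10^-27 kg × 1.357 × 10^-15 J)
λ = 2.20 × 10^-13 m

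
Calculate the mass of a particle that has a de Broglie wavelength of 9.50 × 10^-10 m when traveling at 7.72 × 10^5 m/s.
9.03 × 10^-31 kg

From the de Broglie relation λ = h/(mv), we solve for m:

m = h/(λv)
m = (6.626 × 10^-34 J·s) / (9.50 × 10^-10 m × 7.72 × 10^5 m/s)
m = 9.03 × 10^-31 kg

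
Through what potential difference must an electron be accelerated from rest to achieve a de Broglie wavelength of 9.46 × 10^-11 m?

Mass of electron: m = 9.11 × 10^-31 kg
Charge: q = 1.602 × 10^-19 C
168 V

From λ = h/√(2mqV), we solve for V:

λ² = h²/(2mqV)
V = h²/(2mqλ²)
V = (6.626 × 10^-34 J·s)² / (2 × 9.11 × 10^-31 kg × 1.602 × 10^-19 C × (9.46 × 10^-11 m)²)
V = 168 V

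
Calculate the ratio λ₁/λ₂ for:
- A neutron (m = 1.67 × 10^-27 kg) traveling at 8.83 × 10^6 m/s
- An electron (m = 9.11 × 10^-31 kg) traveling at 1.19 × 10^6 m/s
λ₁/λ₂ = 7.35 × 10^-5

Using λ = h/(mv):

λ₁ = h/(m₁v₁) = 4.49 × 10^-14 m
λ₂ = h/(m₂v₂) = 6.11 × 10^-10 m

Ratio λ₁/λ₂ = (m₂v₂)/(m₁v₁)
         = (9.11 × 10^-31 kg × 1.19 × 10^6 m/s) / (1.67 × 10^-27 kg × 8.83 × 10^6 m/s)
         = 7.35 × 10^-5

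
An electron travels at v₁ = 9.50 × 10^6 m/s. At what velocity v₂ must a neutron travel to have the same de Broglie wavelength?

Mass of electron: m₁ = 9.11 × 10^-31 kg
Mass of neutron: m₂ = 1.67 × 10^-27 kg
v₂ = 5.18 × 10^3 m/s

For equal de Broglie wavelengths: λ₁ = λ₂

h/(m₁v₁) = h/(m₂v₂)
m₁v₁ = m₂v₂
v₂ = v₁ · (m₁/m₂)

v₂ = 9.50 × 10^6 m/s × (9.11 × 10^-31 kg / 1.67 × 10^-27 kg)
v₂ = 5.18 × 10^3 m/s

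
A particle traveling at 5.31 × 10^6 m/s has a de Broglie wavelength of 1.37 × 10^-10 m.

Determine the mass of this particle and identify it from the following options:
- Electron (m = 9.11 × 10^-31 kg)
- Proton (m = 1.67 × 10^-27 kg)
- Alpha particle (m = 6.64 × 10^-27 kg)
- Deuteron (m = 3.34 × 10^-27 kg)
The particle is an electron.

From λ = h/(mv), solve for mass:

m = h/(λv)
m = (6.626 × 10^-34 J·s) / (1.37 × 10^-10 m × 5.31 × 10^6 m/s)
m = 9.11 × 10^-31 kg

Comparing with the listed masses, this is closest to an electron.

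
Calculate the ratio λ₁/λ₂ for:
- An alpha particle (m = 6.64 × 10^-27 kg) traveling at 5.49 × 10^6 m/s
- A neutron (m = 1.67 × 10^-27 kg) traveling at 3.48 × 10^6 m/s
λ₁/λ₂ = 0.159

Using λ = h/(mv):

λ₁ = h/(m₁v₁) = 1.82 × 10^-14 m
λ₂ = h/(m₂v₂) = 1.14 × 10^-13 m

Ratio λ₁/λ₂ = (m₂v₂)/(m₁v₁)
         = (1.67 × 10^-27 kg × 3.48 × 10^6 m/s) / (6.64 × 10^-27 kg × 5.49 × 10^6 m/s)
         = 0.159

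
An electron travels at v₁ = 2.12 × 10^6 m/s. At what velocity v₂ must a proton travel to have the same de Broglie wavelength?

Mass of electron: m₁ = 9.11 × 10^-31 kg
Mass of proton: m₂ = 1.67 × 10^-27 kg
v₂ = 1.16 × 10^3 m/s

For equal de Broglie wavelengths: λ₁ = λ₂

h/(m₁v₁) = h/(m₂v₂)
m₁v₁ = m₂v₂
v₂ = v₁ · (m₁/m₂)

v₂ = 2.12 × 10^6 m/s × (9.11 × 10^-31 kg / 1.67 × 10^-27 kg)
v₂ = 1.16 × 10^3 m/s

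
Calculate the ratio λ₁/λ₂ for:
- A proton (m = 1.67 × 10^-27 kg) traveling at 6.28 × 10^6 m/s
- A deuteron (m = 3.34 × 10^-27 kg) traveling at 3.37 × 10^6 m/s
λ₁/λ₂ = 1.07

Using λ = h/(mv):

λ₁ = h/(m₁v₁) = 6.32 × 10^-14 m
λ₂ = h/(m₂v₂) = 5.89 × 10^-14 m

Ratio λ₁/λ₂ = (m₂v₂)/(m₁v₁)
         = (3.34 × 10^-27 kg × 3.37 × 10^6 m/s) / (1.67 × 10^-27 kg × 6.28 × 10^6 m/s)
         = 1.07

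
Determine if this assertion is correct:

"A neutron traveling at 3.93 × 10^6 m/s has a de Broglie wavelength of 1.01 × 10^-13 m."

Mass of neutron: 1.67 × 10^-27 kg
True

The claim is correct.

Using λ = h/(mv):
λ = (6.626 × 10^-34 J·s) / (1.67 × 10^-27 kg × 3.93 × 10^6 m/s)
λ = 1.01 × 10^-13 m

This matches the claimed value.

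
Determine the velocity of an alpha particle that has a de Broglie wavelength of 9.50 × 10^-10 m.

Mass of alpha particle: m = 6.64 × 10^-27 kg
1.05 × 10^2 m/s

From the de Broglie relation λ = h/(mv), we solve for v:

v = h/(mλ)
v = (6.626 × 10^-34 J·s) / (6.64 × 10^-27 kg × 9.50 × 10^-10 m)
v = 1.05 × 10^2 m/s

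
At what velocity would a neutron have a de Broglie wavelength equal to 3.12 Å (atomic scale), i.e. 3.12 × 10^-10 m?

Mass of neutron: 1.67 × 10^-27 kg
1.27 × 10^3 m/s

From λ = h/(mv), solve for v:

v = h/(mλ)
v = (6.626 × 10^-34 J·s) / (1.67 × 10^-27 kg × 3.12 × 10^-10 m)
v = 1.27 × 10^3 m/s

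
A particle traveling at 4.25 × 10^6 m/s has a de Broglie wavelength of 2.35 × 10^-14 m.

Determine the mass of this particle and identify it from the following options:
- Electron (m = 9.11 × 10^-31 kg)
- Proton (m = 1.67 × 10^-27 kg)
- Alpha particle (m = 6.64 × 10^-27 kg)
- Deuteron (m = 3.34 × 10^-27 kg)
The particle is an alpha particle.

From λ = h/(mv), solve for mass:

m = h/(λv)
m = (6.626 × 10^-34 J·s) / (2.35 × 10^-14 m × 4.25 × 10^6 m/s)
m = 6.63 × 10^-27 kg

Comparing with the listed masses, this is closest to an alpha particle.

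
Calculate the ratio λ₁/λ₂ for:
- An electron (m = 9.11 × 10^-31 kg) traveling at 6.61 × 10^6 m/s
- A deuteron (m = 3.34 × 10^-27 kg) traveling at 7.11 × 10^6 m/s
λ₁/λ₂ = 3.94 × 10^3

Using λ = h/(mv):

λ₁ = h/(m₁v₁) = 1.10 × 10^-10 m
λ₂ = h/(m₂v₂) = 2.79 × 10^-14 m

Ratio λ₁/λ₂ = (m₂v₂)/(m₁v₁)
         = (3.34 × 10^-27 kg × 7.11 × 10^6 m/s) / (9.11 × 10^-31 kg × 6.61 × 10^6 m/s)
         = 3.94 × 10^3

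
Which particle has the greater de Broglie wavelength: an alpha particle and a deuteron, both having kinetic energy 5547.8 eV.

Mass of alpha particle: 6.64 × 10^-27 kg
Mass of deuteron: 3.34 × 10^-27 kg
The deuteron has the longer wavelength.

Using λ = h/√(2mKE):

For alpha particle: λ₁ = h/√(2m₁KE) = 1.93 × 10^-13 m
For deuteron: λ₂ = h/√(2m₂KE) = 2.72 × 10^-13 m

Since λ ∝ 1/√m at constant kinetic energy, the lighter particle has the longer wavelength.

The deuteron has the longer de Broglie wavelength.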